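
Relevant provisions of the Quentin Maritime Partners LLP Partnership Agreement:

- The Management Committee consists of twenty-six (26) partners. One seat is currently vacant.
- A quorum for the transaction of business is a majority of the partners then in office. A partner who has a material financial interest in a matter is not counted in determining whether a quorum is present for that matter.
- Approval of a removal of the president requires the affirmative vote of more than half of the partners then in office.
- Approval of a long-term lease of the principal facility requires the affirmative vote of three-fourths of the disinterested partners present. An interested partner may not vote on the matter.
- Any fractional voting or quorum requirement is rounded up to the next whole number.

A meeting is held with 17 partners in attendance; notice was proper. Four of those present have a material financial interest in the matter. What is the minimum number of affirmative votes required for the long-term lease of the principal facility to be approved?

The long-term lease of the principal facility requires three-fourths of the disinterested partners present (17 − 4 = 13).
3/4 of 13 = 9.75, rounded up to 10.

10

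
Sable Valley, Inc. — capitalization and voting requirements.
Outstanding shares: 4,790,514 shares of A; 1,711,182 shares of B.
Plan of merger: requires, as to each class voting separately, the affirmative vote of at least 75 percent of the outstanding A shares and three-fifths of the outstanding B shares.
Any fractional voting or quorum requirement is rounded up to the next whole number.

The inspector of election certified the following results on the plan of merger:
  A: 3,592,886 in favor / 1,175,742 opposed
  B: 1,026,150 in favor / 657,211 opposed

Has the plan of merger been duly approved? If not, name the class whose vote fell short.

A: 3/4 of 4790514 = 3592885.50, rounded up to 3592886; 3,592,886 required, 3,592,886 in favor — approved.
B: 3/5 of 1711182 = 1026709.20, rounded up to 1026710; 1,026,710 required, 1,026,150 in favor — not approved.

Not approved — the B shares did not give the required vote.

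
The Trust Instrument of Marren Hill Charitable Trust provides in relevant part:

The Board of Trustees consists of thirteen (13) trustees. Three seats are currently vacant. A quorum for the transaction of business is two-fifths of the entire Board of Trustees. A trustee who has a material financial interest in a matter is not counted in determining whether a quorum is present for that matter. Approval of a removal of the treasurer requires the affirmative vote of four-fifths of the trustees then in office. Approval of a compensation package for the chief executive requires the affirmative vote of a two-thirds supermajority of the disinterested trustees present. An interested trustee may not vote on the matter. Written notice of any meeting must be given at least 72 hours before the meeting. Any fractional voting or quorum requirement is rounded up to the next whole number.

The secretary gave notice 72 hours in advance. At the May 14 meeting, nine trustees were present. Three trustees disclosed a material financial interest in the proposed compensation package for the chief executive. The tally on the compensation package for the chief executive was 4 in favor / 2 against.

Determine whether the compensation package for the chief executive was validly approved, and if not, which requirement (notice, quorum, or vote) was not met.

Valid — all requirements satisfied.

Notice: 72 hours given; 72 required (72 ≥ 72). Satisfied.
Quorum: 9 present, but the 3 interested trustees do not count, leaving 6. Quorum is 6. Satisfied.
Vote: the compensation package for the chief executive requires two-thirds of the disinterested trustees present (9 − 3 = 6). 2/3 of 6 = 4, so 4 affirmative votes are needed; 4 voted in favor. Satisfied.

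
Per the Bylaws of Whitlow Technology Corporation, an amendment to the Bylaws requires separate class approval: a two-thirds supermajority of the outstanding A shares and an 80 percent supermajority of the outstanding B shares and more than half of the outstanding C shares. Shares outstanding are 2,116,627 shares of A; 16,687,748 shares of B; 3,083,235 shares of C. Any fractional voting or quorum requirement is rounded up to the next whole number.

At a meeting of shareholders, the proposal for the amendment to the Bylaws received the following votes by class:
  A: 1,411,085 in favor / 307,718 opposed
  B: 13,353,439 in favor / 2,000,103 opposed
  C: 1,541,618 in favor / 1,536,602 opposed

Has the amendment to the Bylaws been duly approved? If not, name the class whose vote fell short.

Approved — every class gave the required vote.

A: 2/3 of 2116627 = 1411084.67, rounded up to 1411085; 1,411,085 required, 1,411,085 in favor — approved.
B: 4/5 of 16687748 = 13350198.40, rounded up to 13350199; 13,350,199 required, 13,353,439 in favor — approved.
C: a majority of 3083235 is 1541618; 1,541,618 required, 1,541,618 in favor — approved.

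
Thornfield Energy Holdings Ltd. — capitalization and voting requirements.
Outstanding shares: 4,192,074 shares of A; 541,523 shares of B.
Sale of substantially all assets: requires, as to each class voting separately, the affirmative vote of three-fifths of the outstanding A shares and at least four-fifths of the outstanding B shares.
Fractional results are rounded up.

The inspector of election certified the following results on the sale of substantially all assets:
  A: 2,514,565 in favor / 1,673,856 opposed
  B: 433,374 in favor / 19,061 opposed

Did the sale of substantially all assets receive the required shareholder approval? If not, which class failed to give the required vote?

Not approved — the A shares did not give the required vote.

A: 3/5 of 4192074 = 2515244.40, rounded up to 2515245; 2,515,245 required, 2,514,565 in favor — not approved.
B: 4/5 of 541523 = 433218.40, rounded up to 433219; 433,219 required, 433,374 in favor — approved.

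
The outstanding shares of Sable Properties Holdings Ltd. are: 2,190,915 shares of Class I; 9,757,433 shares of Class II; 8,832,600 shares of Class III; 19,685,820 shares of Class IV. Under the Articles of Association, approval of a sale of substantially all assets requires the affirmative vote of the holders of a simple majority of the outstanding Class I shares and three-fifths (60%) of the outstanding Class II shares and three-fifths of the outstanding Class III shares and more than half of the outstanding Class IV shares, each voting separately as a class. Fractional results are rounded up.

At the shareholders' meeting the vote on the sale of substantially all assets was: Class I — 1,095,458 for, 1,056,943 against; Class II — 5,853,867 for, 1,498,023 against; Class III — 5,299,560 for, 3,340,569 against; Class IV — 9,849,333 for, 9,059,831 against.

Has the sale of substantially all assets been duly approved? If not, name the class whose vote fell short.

Class I: a majority of 2190915 is 1095458; 1,095,458 required, 1,095,458 in favor — approved.
Class II: 3/5 of 9757433 = 5854459.80, rounded up to 5854460; 5,854,460 required, 5,853,867 in favor — not approved.
Class III: 3/5 of 8832600 = 5299560; 5,299,560 required, 5,299,560 in favor — approved.
Class IV: a majority of 19685820 is 9842911; 9,842,911 required, 9,849,333 in favor — approved.

Not approved — the Class II shares did not give the required vote.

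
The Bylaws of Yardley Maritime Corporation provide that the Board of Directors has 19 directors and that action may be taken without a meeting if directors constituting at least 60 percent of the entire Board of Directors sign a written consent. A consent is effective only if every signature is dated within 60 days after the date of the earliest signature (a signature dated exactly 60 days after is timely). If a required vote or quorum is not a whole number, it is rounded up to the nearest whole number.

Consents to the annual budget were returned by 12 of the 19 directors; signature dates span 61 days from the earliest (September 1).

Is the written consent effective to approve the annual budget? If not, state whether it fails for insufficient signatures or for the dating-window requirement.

Not effective — dating-window requirement not satisfied.

Signatures required: at least 60 percent of 19 — 3/5 of 19 = 11.40, rounded up to 12, so 12 needed; 12 signed. Sufficient.
Dating window: the latest signature is 61 days after the earliest; the limit is 60 days. Outside the window.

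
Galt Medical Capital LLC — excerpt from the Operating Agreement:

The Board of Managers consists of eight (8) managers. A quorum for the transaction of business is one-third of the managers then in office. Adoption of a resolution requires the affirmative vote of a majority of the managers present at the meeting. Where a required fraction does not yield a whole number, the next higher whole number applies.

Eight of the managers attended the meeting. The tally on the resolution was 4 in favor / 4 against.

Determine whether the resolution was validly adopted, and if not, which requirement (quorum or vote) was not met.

Invalid — vote requirement not satisfied.

Quorum: 8 present; quorum is 3. Satisfied.
Vote: the resolution requires a majority of the managers present (8). A majority of 8 is 5, so 5 affirmative votes are needed; 4 voted in favor. Not satisfied.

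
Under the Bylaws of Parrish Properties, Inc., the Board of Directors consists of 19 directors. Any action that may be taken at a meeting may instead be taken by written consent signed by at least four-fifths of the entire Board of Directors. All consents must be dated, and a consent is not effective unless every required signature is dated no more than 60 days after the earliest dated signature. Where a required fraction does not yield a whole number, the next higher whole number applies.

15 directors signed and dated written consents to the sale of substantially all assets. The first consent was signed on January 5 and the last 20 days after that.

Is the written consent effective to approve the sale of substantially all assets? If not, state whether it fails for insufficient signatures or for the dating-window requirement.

Not effective — insufficient signatures.

Signatures required: at least four-fifths of 19 — 4/5 of 19 = 15.20, rounded up to 16, so 16 needed; 15 signed. Insufficient.
Dating window: the latest signature is 20 days after the earliest; the limit is 60 days. Within the window.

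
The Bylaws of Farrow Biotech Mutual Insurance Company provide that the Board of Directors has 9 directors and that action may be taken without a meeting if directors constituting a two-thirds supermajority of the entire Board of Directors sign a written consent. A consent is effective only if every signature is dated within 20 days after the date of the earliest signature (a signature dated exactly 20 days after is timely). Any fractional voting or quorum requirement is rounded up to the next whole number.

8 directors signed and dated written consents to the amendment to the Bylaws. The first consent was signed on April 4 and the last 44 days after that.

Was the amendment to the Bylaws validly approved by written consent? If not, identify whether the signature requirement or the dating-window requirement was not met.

Signatures required: a two-thirds supermajority of 9 — 2/3 of 9 = 6, so 6 needed; 8 signed. Sufficient.
Dating window: the latest signature is 44 days after the earliest; the limit is 20 days. Outside the window.

Not effective — dating-window requirement not satisfied.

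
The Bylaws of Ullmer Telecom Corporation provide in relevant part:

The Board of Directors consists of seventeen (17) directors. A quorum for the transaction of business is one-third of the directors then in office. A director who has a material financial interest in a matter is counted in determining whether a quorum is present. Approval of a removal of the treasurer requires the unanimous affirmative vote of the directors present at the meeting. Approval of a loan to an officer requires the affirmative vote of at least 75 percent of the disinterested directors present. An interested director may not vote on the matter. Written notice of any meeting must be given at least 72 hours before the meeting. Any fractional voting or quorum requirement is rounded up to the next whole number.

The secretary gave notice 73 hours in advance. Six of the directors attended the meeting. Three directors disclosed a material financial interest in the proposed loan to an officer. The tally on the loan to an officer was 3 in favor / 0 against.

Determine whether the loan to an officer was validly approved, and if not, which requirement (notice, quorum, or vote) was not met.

Valid — all requirements satisfied.

Notice: 73 hours given; 72 required (73 ≥ 72). Satisfied.
Quorum: 6 present (interested directors count toward quorum); quorum is 6. Satisfied.
Vote: the loan to an officer requires three-fourths of the disinterested directors present (6 − 3 = 3). 3/4 of 3 = 2.25, rounded up to 3, so 3 affirmative votes are needed; 3 voted in favor. Satisfied.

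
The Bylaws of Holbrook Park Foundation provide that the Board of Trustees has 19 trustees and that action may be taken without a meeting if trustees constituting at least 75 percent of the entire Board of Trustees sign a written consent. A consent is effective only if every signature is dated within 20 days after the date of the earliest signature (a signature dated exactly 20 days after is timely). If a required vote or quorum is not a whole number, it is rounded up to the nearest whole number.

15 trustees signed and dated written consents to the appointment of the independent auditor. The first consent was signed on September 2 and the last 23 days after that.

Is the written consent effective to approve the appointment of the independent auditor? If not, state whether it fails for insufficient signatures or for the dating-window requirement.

Not effective — dating-window requirement not satisfied.

Signatures required: at least 75 percent of 19 — 3/4 of 19 = 14.25, rounded up to 15, so 15 needed; 15 signed. Sufficient.
Dating window: the latest signature is 23 days after the earliest; the limit is 20 days. Outside the window.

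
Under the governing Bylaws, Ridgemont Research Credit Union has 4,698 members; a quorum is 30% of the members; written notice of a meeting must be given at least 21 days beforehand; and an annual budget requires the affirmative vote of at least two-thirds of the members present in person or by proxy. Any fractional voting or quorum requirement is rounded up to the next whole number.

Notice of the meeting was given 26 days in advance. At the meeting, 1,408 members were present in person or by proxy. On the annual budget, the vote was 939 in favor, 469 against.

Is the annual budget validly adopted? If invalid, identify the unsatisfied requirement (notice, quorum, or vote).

Invalid — quorum requirement not satisfied.

Notice: 26 days given; 21 required. Satisfied.
Quorum: 30% of 4,698 = 1,409.40, rounded up to 1,410; 1,408 present. Not satisfied.
Vote: requires two-thirds of those present (1,408); 2/3 of 1408 = 938.67, rounded up to 939, so 939 needed; 939 in favor. Satisfied.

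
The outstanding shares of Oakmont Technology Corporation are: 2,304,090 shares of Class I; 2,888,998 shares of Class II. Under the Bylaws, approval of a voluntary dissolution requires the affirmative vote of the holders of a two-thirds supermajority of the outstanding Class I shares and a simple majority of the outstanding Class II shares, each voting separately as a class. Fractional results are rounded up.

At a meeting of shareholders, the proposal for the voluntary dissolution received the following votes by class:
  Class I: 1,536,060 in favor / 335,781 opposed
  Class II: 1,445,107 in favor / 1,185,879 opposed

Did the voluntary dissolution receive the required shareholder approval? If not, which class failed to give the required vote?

Approved — every class gave the required vote.

Class I: 2/3 of 2304090 = 1536060; 1,536,060 required, 1,536,060 in favor — approved.
Class II: a majority of 2888998 is 1444500; 1,444,500 required, 1,445,107 in favor — approved.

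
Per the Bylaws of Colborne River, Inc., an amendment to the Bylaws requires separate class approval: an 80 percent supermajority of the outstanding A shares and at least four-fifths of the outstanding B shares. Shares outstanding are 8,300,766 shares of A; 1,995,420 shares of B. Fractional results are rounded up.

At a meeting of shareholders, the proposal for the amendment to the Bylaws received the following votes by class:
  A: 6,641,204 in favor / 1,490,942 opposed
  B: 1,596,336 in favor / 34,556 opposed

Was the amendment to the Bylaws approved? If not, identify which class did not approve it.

Approved — every class gave the required vote.

A: 4/5 of 8300766 = 6640612.80, rounded up to 6640613; 6,640,613 required, 6,641,204 in favor — approved.
B: 4/5 of 1995420 = 1596336; 1,596,336 required, 1,596,336 in favor — approved.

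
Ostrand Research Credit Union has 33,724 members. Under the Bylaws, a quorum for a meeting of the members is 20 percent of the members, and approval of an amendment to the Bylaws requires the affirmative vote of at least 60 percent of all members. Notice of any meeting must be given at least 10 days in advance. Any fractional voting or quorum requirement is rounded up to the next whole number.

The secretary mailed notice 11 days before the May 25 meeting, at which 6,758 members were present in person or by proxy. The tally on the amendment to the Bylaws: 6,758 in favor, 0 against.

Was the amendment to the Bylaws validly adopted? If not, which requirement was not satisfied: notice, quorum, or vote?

Notice: 11 days given; 10 required. Satisfied.
Quorum: 20% of 33,724 = 6,744.80, rounded up to 6,745; 6,758 present. Satisfied.
Vote: requires three-fifths of all members (33,724); 3/5 of 33724 = 20234.40, rounded up to 20235, so 20,235 needed; 6,758 in favor. Not satisfied.

Invalid — vote requirement not satisfied.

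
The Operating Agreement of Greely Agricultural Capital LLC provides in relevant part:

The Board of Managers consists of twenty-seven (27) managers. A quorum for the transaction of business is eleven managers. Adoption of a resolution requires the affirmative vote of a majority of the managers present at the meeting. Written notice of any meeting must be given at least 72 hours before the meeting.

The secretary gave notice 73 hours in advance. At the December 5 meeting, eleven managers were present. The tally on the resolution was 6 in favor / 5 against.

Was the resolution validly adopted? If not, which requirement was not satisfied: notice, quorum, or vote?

Notice: 73 hours given; 72 required (73 ≥ 72). Satisfied.
Quorum: 11 present; quorum is 11. Satisfied.
Vote: the resolution requires a majority of the managers present (11). A majority of 11 is 6, so 6 affirmative votes are needed; 6 voted in favor. Satisfied.

Valid — all requirements satisfied.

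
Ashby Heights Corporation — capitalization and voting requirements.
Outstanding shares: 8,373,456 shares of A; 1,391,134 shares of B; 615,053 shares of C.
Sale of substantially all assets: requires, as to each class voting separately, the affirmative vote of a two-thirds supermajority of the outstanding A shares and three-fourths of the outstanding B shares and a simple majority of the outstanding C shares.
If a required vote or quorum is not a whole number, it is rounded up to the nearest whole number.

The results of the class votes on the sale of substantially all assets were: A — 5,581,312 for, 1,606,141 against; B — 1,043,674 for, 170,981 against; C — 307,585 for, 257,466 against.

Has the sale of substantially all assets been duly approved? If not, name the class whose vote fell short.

A: 2/3 of 8373456 = 5582304; 5,582,304 required, 5,581,312 in favor — not approved.
B: 3/4 of 1391134 = 1043350.50, rounded up to 1043351; 1,043,351 required, 1,043,674 in favor — approved.
C: a majority of 615053 is 307527; 307,527 required, 307,585 in favor — approved.

Not approved — the A shares did not give the required vote.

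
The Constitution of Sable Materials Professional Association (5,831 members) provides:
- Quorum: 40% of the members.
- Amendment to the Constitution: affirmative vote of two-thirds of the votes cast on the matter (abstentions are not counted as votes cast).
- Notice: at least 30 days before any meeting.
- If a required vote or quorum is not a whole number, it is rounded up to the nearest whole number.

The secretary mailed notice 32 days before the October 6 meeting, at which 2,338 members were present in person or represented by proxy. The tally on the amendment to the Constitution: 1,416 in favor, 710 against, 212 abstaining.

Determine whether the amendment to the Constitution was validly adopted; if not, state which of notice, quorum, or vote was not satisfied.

Notice: 32 days given; 30 required. Satisfied.
Quorum: 40% of 5,831 = 2,332.40, rounded up to 2,333; 2,338 present. Satisfied.
Vote: requires two-thirds of the votes cast (2,338 − 212 abstaining = 2,126); 2/3 of 2126 = 1417.33, rounded up to 1418, so 1,418 needed; 1,416 in favor. Not satisfied.

Invalid — vote requirement not satisfied.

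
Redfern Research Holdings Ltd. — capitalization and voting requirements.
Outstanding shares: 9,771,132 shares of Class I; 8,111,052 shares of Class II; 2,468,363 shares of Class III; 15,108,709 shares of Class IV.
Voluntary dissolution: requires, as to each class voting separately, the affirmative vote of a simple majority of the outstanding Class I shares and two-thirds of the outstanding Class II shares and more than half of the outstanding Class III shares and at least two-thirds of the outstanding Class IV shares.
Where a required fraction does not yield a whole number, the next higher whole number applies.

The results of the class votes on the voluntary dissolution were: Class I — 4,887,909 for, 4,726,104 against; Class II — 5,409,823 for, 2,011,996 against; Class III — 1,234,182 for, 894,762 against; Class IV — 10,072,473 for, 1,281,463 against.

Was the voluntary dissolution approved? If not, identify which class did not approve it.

Class I: a majority of 9771132 is 4885567; 4,885,567 required, 4,887,909 in favor — approved.
Class II: 2/3 of 8111052 = 5407368; 5,407,368 required, 5,409,823 in favor — approved.
Class III: a majority of 2468363 is 1234182; 1,234,182 required, 1,234,182 in favor — approved.
Class IV: 2/3 of 15108709 = 10072472.67, rounded up to 10072473; 10,072,473 required, 10,072,473 in favor — approved.

Approved — every class gave the required vote.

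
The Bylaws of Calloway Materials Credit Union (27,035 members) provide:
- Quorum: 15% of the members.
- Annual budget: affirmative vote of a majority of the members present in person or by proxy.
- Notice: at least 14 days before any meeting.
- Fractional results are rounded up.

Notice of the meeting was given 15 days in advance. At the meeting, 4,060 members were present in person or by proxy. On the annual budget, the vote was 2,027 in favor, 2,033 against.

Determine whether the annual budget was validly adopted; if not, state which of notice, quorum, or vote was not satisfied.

Invalid — vote requirement not satisfied.

Notice: 15 days given; 14 required. Satisfied.
Quorum: 15% of 27,035 = 4,055.25, rounded up to 4,056; 4,060 present. Satisfied.
Vote: requires a majority of those present (4,060); a majority of 4060 is 2031, so 2,031 needed; 2,027 in favor. Not satisfied.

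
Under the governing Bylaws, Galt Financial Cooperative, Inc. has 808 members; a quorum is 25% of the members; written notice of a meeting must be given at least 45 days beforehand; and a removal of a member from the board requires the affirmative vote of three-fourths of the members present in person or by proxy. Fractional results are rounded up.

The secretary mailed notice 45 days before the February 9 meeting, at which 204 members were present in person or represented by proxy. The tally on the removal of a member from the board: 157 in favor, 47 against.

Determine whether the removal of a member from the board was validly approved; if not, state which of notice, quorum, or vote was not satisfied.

Notice: 45 days given; 45 required. Satisfied.
Quorum: 25% of 808 = 202; 204 present. Satisfied.
Vote: requires three-fourths of those present (204); 3/4 of 204 = 153, so 153 needed; 157 in favor. Satisfied.

Valid — all requirements satisfied.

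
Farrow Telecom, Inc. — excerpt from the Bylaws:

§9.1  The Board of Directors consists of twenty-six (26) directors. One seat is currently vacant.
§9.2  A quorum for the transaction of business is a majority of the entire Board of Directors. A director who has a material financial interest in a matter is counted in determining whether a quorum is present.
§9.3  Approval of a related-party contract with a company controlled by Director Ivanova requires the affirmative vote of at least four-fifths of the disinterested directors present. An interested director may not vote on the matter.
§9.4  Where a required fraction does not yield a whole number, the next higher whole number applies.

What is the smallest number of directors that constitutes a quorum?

A majority of 26 is 14.

14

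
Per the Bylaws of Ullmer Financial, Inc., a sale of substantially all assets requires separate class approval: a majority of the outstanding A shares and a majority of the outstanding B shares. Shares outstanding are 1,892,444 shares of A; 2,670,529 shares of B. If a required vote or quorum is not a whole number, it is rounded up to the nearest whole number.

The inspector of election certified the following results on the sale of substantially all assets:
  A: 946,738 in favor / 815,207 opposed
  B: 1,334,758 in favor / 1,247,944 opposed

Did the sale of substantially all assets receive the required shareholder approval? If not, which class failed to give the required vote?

A: a majority of 1892444 is 946223; 946,223 required, 946,738 in favor — approved.
B: a majority of 2670529 is 1335265; 1,335,265 required, 1,334,758 in favor — not approved.

Not approved — the B shares did not give the required vote.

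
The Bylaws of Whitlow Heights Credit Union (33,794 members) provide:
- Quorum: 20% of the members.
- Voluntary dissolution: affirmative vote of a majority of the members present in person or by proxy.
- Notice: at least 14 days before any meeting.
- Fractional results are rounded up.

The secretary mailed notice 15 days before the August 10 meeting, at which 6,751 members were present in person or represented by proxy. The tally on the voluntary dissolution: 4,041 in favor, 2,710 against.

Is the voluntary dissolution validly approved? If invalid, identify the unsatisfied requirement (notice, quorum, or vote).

Notice: 15 days given; 14 required. Satisfied.
Quorum: 20% of 33,794 = 6,758.80, rounded up to 6,759; 6,751 present. Not satisfied.
Vote: requires a majority of those present (6,751); a majority of 6751 is 3376, so 3,376 needed; 4,041 in favor. Satisfied.

Invalid — quorum requirement not satisfied.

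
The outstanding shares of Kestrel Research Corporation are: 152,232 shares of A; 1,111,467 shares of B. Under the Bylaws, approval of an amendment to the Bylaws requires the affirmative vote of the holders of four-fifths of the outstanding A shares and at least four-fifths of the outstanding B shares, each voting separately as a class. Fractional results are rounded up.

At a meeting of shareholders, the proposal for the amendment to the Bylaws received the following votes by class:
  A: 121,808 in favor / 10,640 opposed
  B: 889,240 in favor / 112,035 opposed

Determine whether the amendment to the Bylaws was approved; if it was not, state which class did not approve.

A: 4/5 of 152232 = 121785.60, rounded up to 121786; 121,786 required, 121,808 in favor — approved.
B: 4/5 of 1111467 = 889173.60, rounded up to 889174; 889,174 required, 889,240 in favor — approved.

Approved — every class gave the required vote.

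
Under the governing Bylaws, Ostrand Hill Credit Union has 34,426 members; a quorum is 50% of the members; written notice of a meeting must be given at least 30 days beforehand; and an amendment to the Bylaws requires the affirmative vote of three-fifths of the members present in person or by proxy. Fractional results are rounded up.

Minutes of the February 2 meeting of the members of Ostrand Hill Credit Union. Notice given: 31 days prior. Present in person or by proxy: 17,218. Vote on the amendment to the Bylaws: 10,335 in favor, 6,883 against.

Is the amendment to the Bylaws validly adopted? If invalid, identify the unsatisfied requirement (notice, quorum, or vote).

Valid — all requirements satisfied.

Notice: 31 days given; 30 required. Satisfied.
Quorum: 50% of 34,426 = 17,213; 17,218 present. Satisfied.
Vote: requires three-fifths of those present (17,218); 3/5 of 17218 = 10330.80, rounded up to 10331, so 10,331 needed; 10,335 in favor. Satisfied.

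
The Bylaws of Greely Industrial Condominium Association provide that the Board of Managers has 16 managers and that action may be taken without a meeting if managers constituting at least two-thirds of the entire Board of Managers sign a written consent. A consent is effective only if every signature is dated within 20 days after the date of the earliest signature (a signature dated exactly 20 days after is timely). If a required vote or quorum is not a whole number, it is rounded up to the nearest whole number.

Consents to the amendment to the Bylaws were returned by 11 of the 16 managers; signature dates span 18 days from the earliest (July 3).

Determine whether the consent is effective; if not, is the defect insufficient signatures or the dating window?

Signatures required: at least two-thirds of 16 — 2/3 of 16 = 10.67, rounded up to 11, so 11 needed; 11 signed. Sufficient.
Dating window: the latest signature is 18 days after the earliest; the limit is 20 days. Within the window.

Effective — both the signature and dating-window requirements are satisfied.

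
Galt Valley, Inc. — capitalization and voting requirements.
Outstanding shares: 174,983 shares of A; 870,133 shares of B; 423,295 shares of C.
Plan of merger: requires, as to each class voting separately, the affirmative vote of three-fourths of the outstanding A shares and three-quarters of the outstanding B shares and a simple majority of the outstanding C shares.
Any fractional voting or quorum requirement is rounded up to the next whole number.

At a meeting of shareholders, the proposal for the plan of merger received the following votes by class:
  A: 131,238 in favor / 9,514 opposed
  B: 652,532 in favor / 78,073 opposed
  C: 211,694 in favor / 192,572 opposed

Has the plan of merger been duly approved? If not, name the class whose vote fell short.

A: 3/4 of 174983 = 131237.25, rounded up to 131238; 131,238 required, 131,238 in favor — approved.
B: 3/4 of 870133 = 652599.75, rounded up to 652600; 652,600 required, 652,532 in favor — not approved.
C: a majority of 423295 is 211648; 211,648 required, 211,694 in favor — approved.

Not approved — the B shares did not give the required vote.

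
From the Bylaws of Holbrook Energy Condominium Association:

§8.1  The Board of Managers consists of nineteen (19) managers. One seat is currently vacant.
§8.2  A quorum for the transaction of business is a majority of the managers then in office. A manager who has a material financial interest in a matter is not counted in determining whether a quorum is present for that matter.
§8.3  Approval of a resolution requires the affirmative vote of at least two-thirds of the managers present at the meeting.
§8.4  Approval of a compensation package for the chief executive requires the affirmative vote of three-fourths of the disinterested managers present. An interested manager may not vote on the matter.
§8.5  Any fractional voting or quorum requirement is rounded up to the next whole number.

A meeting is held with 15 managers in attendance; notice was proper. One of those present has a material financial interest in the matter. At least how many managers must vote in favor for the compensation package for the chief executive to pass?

The compensation package for the chief executive requires three-fourths of the disinterested managers present (15 − 1 = 14).
3/4 of 14 = 10.50, rounded up to 11.

11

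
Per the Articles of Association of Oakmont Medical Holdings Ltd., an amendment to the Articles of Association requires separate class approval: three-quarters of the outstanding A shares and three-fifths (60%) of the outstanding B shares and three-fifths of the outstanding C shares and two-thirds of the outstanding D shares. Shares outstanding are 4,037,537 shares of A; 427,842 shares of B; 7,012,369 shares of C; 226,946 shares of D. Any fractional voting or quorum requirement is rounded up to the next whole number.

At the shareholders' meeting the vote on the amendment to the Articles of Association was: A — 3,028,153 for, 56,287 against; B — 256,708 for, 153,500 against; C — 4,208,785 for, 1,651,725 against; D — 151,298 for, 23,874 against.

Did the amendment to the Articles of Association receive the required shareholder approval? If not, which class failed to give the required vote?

Approved — every class gave the required vote.

A: 3/4 of 4037537 = 3028152.75, rounded up to 3028153; 3,028,153 required, 3,028,153 in favor — approved.
B: 3/5 of 427842 = 256705.20, rounded up to 256706; 256,706 required, 256,708 in favor — approved.
C: 3/5 of 7012369 = 4207421.40, rounded up to 4207422; 4,207,422 required, 4,208,785 in favor — approved.
D: 2/3 of 226946 = 151297.33, rounded up to 151298; 151,298 required, 151,298 in favor — approved.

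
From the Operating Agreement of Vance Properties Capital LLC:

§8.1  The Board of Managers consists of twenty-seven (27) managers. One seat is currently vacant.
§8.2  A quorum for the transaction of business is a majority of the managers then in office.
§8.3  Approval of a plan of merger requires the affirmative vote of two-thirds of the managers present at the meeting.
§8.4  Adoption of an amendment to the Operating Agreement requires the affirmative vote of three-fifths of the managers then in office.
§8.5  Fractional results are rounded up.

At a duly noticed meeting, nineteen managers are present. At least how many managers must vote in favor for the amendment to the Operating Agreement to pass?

16

The amendment to the Operating Agreement requires three-fifths of the managers then in office (26).
3/5 of 26 = 15.60, rounded up to 16.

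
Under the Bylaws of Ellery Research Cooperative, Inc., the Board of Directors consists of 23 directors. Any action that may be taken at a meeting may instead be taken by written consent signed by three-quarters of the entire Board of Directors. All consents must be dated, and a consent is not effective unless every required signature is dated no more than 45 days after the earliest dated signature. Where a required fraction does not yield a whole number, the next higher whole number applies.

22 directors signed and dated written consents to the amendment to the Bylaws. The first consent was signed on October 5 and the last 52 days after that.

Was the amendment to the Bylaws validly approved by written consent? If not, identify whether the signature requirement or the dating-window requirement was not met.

Signatures required: three-quarters of 23 — 3/4 of 23 = 17.25, rounded up to 18, so 18 needed; 22 signed. Sufficient.
Dating window: the latest signature is 52 days after the earliest; the limit is 45 days. Outside the window.

Not effective — dating-window requirement not satisfied.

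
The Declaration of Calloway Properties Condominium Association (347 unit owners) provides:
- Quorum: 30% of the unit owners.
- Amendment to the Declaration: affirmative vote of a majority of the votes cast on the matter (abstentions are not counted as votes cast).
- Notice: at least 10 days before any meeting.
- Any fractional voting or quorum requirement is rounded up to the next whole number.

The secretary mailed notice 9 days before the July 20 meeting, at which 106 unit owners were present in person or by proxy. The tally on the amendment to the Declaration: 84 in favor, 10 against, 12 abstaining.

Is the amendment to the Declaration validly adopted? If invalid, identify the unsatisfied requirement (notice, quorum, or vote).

Notice: 9 days given; 10 required. Not satisfied.
Quorum: 30% of 347 = 104.10, rounded up to 105; 106 present. Satisfied.
Vote: requires a majority of the votes cast (106 − 12 abstaining = 94); a majority of 94 is 48, so 48 needed; 84 in favor. Satisfied.

Invalid — notice requirement not satisfied.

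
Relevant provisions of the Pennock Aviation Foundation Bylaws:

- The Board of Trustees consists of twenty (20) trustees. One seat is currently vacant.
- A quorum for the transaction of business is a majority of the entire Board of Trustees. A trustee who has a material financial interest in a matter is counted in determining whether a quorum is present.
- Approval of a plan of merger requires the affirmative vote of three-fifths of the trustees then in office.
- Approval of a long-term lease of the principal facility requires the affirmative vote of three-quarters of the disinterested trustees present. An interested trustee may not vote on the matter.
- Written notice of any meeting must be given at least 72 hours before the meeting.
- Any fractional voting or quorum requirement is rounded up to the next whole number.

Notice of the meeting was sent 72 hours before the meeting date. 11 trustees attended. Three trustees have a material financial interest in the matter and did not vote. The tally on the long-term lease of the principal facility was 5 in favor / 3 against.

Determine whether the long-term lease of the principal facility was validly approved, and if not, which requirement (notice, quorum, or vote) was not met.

Notice: 72 hours given; 72 required (72 ≥ 72). Satisfied.
Quorum: 11 present (interested trustees count toward quorum); quorum is 11. Satisfied.
Vote: the long-term lease of the principal facility requires three-fourths of the disinterested trustees present (11 − 3 = 8). 3/4 of 8 = 6, so 6 affirmative votes are needed; 5 voted in favor. Not satisfied.

Invalid — vote requirement not satisfied.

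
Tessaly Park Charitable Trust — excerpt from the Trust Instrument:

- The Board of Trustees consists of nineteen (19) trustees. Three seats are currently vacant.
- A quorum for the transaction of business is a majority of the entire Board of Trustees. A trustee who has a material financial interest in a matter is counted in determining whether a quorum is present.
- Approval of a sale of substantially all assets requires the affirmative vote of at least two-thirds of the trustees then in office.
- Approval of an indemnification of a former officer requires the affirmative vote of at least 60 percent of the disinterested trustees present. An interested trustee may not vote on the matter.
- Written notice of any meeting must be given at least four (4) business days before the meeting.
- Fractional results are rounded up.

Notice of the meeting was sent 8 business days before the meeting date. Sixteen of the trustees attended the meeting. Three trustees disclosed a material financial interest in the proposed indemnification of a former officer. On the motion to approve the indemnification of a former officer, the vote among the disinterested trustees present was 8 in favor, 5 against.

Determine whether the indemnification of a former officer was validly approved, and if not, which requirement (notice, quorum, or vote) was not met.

Valid — all requirements satisfied.

Notice: 8 business days given; 4 required (8 ≥ 4). Satisfied.
Quorum: 16 present (interested trustees count toward quorum); quorum is 10. Satisfied.
Vote: the indemnification of a former officer requires three-fifths of the disinterested trustees present (16 − 3 = 13). 3/5 of 13 = 7.80, rounded up to 8, so 8 affirmative votes are needed; 8 voted in favor. Satisfied.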